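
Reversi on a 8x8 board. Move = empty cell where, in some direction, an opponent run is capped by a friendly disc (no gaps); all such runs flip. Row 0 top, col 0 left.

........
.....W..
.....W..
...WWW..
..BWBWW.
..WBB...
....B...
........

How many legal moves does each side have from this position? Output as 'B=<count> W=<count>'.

Answer: B=9 W=8

Derivation:
-- B to move --
(0,4): no bracket -> illegal
(0,5): no bracket -> illegal
(0,6): no bracket -> illegal
(1,4): no bracket -> illegal
(1,6): no bracket -> illegal
(2,2): flips 1 -> legal
(2,3): flips 2 -> legal
(2,4): flips 2 -> legal
(2,6): flips 1 -> legal
(3,2): flips 1 -> legal
(3,6): flips 1 -> legal
(3,7): no bracket -> illegal
(4,1): no bracket -> illegal
(4,7): flips 2 -> legal
(5,1): flips 1 -> legal
(5,5): no bracket -> illegal
(5,6): no bracket -> illegal
(5,7): no bracket -> illegal
(6,1): no bracket -> illegal
(6,2): flips 1 -> legal
(6,3): no bracket -> illegal
B mobility = 9
-- W to move --
(3,1): no bracket -> illegal
(3,2): flips 1 -> legal
(4,1): flips 1 -> legal
(5,1): flips 1 -> legal
(5,5): flips 3 -> legal
(6,2): flips 2 -> legal
(6,3): flips 2 -> legal
(6,5): flips 1 -> legal
(7,3): no bracket -> illegal
(7,4): flips 3 -> legal
(7,5): no bracket -> illegal
W mobility = 8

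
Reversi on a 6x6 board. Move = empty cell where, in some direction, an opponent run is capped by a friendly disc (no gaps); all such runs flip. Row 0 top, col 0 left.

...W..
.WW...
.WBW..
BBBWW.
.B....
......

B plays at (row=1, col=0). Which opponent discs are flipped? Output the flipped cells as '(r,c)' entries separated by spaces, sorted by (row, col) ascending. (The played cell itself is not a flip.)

Answer: (2,1)

Derivation:
Dir NW: edge -> no flip
Dir N: first cell '.' (not opp) -> no flip
Dir NE: first cell '.' (not opp) -> no flip
Dir W: edge -> no flip
Dir E: opp run (1,1) (1,2), next='.' -> no flip
Dir SW: edge -> no flip
Dir S: first cell '.' (not opp) -> no flip
Dir SE: opp run (2,1) capped by B -> flip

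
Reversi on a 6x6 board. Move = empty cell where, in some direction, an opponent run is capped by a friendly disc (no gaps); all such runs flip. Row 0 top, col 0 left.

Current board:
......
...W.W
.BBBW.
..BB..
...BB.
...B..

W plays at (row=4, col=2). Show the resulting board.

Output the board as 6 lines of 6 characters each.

Place W at (4,2); scan 8 dirs for brackets.
Dir NW: first cell '.' (not opp) -> no flip
Dir N: opp run (3,2) (2,2), next='.' -> no flip
Dir NE: opp run (3,3) capped by W -> flip
Dir W: first cell '.' (not opp) -> no flip
Dir E: opp run (4,3) (4,4), next='.' -> no flip
Dir SW: first cell '.' (not opp) -> no flip
Dir S: first cell '.' (not opp) -> no flip
Dir SE: opp run (5,3), next=edge -> no flip
All flips: (3,3)

Answer: ......
...W.W
.BBBW.
..BW..
..WBB.
...B..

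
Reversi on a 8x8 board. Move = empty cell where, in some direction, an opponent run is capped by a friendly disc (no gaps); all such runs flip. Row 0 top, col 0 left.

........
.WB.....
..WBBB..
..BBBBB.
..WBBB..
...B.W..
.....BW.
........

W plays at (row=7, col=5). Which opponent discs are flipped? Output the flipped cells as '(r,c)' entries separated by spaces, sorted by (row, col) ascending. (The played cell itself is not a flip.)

Answer: (6,5)

Derivation:
Dir NW: first cell '.' (not opp) -> no flip
Dir N: opp run (6,5) capped by W -> flip
Dir NE: first cell 'W' (not opp) -> no flip
Dir W: first cell '.' (not opp) -> no flip
Dir E: first cell '.' (not opp) -> no flip
Dir SW: edge -> no flip
Dir S: edge -> no flip
Dir SE: edge -> no flip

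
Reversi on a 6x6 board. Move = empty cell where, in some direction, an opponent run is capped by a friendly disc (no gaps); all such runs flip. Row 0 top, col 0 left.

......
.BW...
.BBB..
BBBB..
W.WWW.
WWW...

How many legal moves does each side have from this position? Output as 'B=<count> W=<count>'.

-- B to move --
(0,1): flips 1 -> legal
(0,2): flips 1 -> legal
(0,3): flips 1 -> legal
(1,3): flips 1 -> legal
(3,4): no bracket -> illegal
(3,5): no bracket -> illegal
(4,1): no bracket -> illegal
(4,5): no bracket -> illegal
(5,3): flips 2 -> legal
(5,4): flips 1 -> legal
(5,5): flips 1 -> legal
B mobility = 7
-- W to move --
(0,0): flips 3 -> legal
(0,1): no bracket -> illegal
(0,2): no bracket -> illegal
(1,0): flips 3 -> legal
(1,3): flips 4 -> legal
(1,4): no bracket -> illegal
(2,0): flips 2 -> legal
(2,4): flips 1 -> legal
(3,4): flips 1 -> legal
(4,1): no bracket -> illegal
W mobility = 6

Answer: B=7 W=6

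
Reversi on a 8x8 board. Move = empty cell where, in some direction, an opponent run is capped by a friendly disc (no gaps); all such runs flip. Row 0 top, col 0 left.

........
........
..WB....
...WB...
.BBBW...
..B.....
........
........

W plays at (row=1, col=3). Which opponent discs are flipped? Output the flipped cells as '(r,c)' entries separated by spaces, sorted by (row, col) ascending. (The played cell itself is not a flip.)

Dir NW: first cell '.' (not opp) -> no flip
Dir N: first cell '.' (not opp) -> no flip
Dir NE: first cell '.' (not opp) -> no flip
Dir W: first cell '.' (not opp) -> no flip
Dir E: first cell '.' (not opp) -> no flip
Dir SW: first cell 'W' (not opp) -> no flip
Dir S: opp run (2,3) capped by W -> flip
Dir SE: first cell '.' (not opp) -> no flip

Answer: (2,3)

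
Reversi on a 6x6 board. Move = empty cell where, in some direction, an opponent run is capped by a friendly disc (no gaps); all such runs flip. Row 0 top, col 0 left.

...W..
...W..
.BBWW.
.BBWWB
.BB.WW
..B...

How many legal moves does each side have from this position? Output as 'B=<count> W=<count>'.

-- B to move --
(0,2): flips 2 -> legal
(0,4): flips 1 -> legal
(1,2): no bracket -> illegal
(1,4): flips 1 -> legal
(1,5): flips 2 -> legal
(2,5): flips 2 -> legal
(4,3): no bracket -> illegal
(5,3): flips 1 -> legal
(5,4): no bracket -> illegal
(5,5): flips 3 -> legal
B mobility = 7
-- W to move --
(1,0): no bracket -> illegal
(1,1): flips 1 -> legal
(1,2): no bracket -> illegal
(2,0): flips 2 -> legal
(2,5): flips 1 -> legal
(3,0): flips 2 -> legal
(4,0): flips 2 -> legal
(4,3): no bracket -> illegal
(5,0): flips 2 -> legal
(5,1): flips 1 -> legal
(5,3): no bracket -> illegal
W mobility = 7

Answer: B=7 W=7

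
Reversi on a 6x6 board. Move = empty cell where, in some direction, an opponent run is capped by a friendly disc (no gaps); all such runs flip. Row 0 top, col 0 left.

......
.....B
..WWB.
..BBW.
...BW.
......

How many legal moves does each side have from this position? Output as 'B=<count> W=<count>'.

Answer: B=10 W=7

Derivation:
-- B to move --
(1,1): flips 1 -> legal
(1,2): flips 1 -> legal
(1,3): flips 1 -> legal
(1,4): flips 1 -> legal
(2,1): flips 2 -> legal
(2,5): flips 1 -> legal
(3,1): no bracket -> illegal
(3,5): flips 1 -> legal
(4,5): flips 1 -> legal
(5,3): no bracket -> illegal
(5,4): flips 2 -> legal
(5,5): flips 1 -> legal
B mobility = 10
-- W to move --
(0,4): no bracket -> illegal
(0,5): no bracket -> illegal
(1,3): no bracket -> illegal
(1,4): flips 1 -> legal
(2,1): no bracket -> illegal
(2,5): flips 1 -> legal
(3,1): flips 2 -> legal
(3,5): no bracket -> illegal
(4,1): flips 1 -> legal
(4,2): flips 2 -> legal
(5,2): flips 1 -> legal
(5,3): flips 2 -> legal
(5,4): no bracket -> illegal
W mobility = 7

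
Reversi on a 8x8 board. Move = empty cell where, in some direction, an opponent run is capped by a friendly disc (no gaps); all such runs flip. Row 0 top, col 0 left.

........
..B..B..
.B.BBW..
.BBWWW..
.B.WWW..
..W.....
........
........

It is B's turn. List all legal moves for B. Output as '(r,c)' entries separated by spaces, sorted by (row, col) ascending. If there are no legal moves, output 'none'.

(1,4): no bracket -> illegal
(1,6): no bracket -> illegal
(2,2): no bracket -> illegal
(2,6): flips 1 -> legal
(3,6): flips 3 -> legal
(4,2): flips 1 -> legal
(4,6): flips 1 -> legal
(5,1): no bracket -> illegal
(5,3): flips 2 -> legal
(5,4): flips 3 -> legal
(5,5): flips 3 -> legal
(5,6): flips 2 -> legal
(6,1): no bracket -> illegal
(6,2): no bracket -> illegal
(6,3): flips 1 -> legal

Answer: (2,6) (3,6) (4,2) (4,6) (5,3) (5,4) (5,5) (5,6) (6,3)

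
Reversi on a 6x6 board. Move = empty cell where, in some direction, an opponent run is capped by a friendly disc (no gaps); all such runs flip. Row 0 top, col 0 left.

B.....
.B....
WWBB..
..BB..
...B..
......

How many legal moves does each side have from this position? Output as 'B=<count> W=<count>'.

-- B to move --
(1,0): flips 1 -> legal
(1,2): no bracket -> illegal
(3,0): no bracket -> illegal
(3,1): flips 1 -> legal
B mobility = 2
-- W to move --
(0,1): flips 1 -> legal
(0,2): flips 1 -> legal
(1,0): no bracket -> illegal
(1,2): no bracket -> illegal
(1,3): no bracket -> illegal
(1,4): no bracket -> illegal
(2,4): flips 2 -> legal
(3,1): no bracket -> illegal
(3,4): no bracket -> illegal
(4,1): no bracket -> illegal
(4,2): no bracket -> illegal
(4,4): no bracket -> illegal
(5,2): no bracket -> illegal
(5,3): no bracket -> illegal
(5,4): flips 2 -> legal
W mobility = 4

Answer: B=2 W=4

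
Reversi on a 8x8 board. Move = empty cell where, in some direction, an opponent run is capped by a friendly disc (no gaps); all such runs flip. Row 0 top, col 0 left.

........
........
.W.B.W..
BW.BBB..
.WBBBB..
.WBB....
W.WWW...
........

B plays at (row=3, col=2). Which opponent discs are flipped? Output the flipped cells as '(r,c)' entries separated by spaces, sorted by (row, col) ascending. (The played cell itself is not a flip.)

Dir NW: opp run (2,1), next='.' -> no flip
Dir N: first cell '.' (not opp) -> no flip
Dir NE: first cell 'B' (not opp) -> no flip
Dir W: opp run (3,1) capped by B -> flip
Dir E: first cell 'B' (not opp) -> no flip
Dir SW: opp run (4,1), next='.' -> no flip
Dir S: first cell 'B' (not opp) -> no flip
Dir SE: first cell 'B' (not opp) -> no flip

Answer: (3,1)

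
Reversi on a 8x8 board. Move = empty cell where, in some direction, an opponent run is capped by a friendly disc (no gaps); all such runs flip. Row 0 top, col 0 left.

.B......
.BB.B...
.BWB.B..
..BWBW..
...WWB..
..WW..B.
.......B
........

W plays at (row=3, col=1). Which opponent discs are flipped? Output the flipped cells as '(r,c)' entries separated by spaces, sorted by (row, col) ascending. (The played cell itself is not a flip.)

Answer: (3,2)

Derivation:
Dir NW: first cell '.' (not opp) -> no flip
Dir N: opp run (2,1) (1,1) (0,1), next=edge -> no flip
Dir NE: first cell 'W' (not opp) -> no flip
Dir W: first cell '.' (not opp) -> no flip
Dir E: opp run (3,2) capped by W -> flip
Dir SW: first cell '.' (not opp) -> no flip
Dir S: first cell '.' (not opp) -> no flip
Dir SE: first cell '.' (not opp) -> no flip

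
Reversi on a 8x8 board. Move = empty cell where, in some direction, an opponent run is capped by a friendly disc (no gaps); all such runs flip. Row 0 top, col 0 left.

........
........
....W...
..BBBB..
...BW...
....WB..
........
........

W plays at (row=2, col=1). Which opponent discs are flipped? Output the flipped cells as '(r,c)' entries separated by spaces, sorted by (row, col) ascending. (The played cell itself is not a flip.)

Answer: (3,2) (4,3)

Derivation:
Dir NW: first cell '.' (not opp) -> no flip
Dir N: first cell '.' (not opp) -> no flip
Dir NE: first cell '.' (not opp) -> no flip
Dir W: first cell '.' (not opp) -> no flip
Dir E: first cell '.' (not opp) -> no flip
Dir SW: first cell '.' (not opp) -> no flip
Dir S: first cell '.' (not opp) -> no flip
Dir SE: opp run (3,2) (4,3) capped by W -> flip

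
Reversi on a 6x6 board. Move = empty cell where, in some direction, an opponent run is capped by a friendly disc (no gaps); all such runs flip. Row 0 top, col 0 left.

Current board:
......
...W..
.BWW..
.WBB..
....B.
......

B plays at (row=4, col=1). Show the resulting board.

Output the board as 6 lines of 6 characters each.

Answer: ......
...W..
.BWW..
.BBB..
.B..B.
......

Derivation:
Place B at (4,1); scan 8 dirs for brackets.
Dir NW: first cell '.' (not opp) -> no flip
Dir N: opp run (3,1) capped by B -> flip
Dir NE: first cell 'B' (not opp) -> no flip
Dir W: first cell '.' (not opp) -> no flip
Dir E: first cell '.' (not opp) -> no flip
Dir SW: first cell '.' (not opp) -> no flip
Dir S: first cell '.' (not opp) -> no flip
Dir SE: first cell '.' (not opp) -> no flip
All flips: (3,1)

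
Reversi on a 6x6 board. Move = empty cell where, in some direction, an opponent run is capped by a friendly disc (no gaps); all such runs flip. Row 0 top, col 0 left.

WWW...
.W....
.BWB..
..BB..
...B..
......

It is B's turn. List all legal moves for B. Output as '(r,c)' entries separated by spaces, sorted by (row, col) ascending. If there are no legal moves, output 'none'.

(0,3): no bracket -> illegal
(1,0): no bracket -> illegal
(1,2): flips 1 -> legal
(1,3): no bracket -> illegal
(2,0): no bracket -> illegal
(3,1): no bracket -> illegal

Answer: (1,2)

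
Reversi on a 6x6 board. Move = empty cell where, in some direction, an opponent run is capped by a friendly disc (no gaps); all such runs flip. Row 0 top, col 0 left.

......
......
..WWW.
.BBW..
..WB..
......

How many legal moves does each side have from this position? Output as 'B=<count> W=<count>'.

Answer: B=7 W=6

Derivation:
-- B to move --
(1,1): no bracket -> illegal
(1,2): flips 1 -> legal
(1,3): flips 3 -> legal
(1,4): flips 1 -> legal
(1,5): no bracket -> illegal
(2,1): no bracket -> illegal
(2,5): no bracket -> illegal
(3,4): flips 1 -> legal
(3,5): no bracket -> illegal
(4,1): flips 1 -> legal
(4,4): no bracket -> illegal
(5,1): no bracket -> illegal
(5,2): flips 1 -> legal
(5,3): flips 1 -> legal
B mobility = 7
-- W to move --
(2,0): flips 1 -> legal
(2,1): no bracket -> illegal
(3,0): flips 2 -> legal
(3,4): no bracket -> illegal
(4,0): flips 1 -> legal
(4,1): flips 1 -> legal
(4,4): flips 1 -> legal
(5,2): no bracket -> illegal
(5,3): flips 1 -> legal
(5,4): no bracket -> illegal
W mobility = 6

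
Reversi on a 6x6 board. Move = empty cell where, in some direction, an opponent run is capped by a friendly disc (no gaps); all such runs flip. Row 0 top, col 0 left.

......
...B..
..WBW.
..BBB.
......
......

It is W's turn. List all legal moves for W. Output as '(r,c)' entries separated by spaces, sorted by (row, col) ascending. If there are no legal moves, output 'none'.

Answer: (0,2) (0,4) (4,2) (4,4)

Derivation:
(0,2): flips 1 -> legal
(0,3): no bracket -> illegal
(0,4): flips 1 -> legal
(1,2): no bracket -> illegal
(1,4): no bracket -> illegal
(2,1): no bracket -> illegal
(2,5): no bracket -> illegal
(3,1): no bracket -> illegal
(3,5): no bracket -> illegal
(4,1): no bracket -> illegal
(4,2): flips 2 -> legal
(4,3): no bracket -> illegal
(4,4): flips 2 -> legal
(4,5): no bracket -> illegal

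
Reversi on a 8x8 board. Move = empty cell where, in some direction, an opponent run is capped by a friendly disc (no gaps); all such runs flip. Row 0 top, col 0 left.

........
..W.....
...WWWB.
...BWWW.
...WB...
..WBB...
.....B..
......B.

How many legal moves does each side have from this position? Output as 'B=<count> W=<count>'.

-- B to move --
(0,1): no bracket -> illegal
(0,2): no bracket -> illegal
(0,3): no bracket -> illegal
(1,1): no bracket -> illegal
(1,3): flips 1 -> legal
(1,4): flips 2 -> legal
(1,5): flips 1 -> legal
(1,6): no bracket -> illegal
(2,1): no bracket -> illegal
(2,2): flips 3 -> legal
(2,7): no bracket -> illegal
(3,2): flips 1 -> legal
(3,7): flips 3 -> legal
(4,1): no bracket -> illegal
(4,2): flips 1 -> legal
(4,5): no bracket -> illegal
(4,6): flips 1 -> legal
(4,7): no bracket -> illegal
(5,1): flips 1 -> legal
(6,1): no bracket -> illegal
(6,2): no bracket -> illegal
(6,3): no bracket -> illegal
B mobility = 9
-- W to move --
(1,5): no bracket -> illegal
(1,6): flips 1 -> legal
(1,7): flips 1 -> legal
(2,2): no bracket -> illegal
(2,7): flips 1 -> legal
(3,2): flips 1 -> legal
(3,7): no bracket -> illegal
(4,2): flips 1 -> legal
(4,5): flips 1 -> legal
(5,5): flips 2 -> legal
(5,6): no bracket -> illegal
(6,2): flips 2 -> legal
(6,3): flips 1 -> legal
(6,4): flips 2 -> legal
(6,6): no bracket -> illegal
(6,7): no bracket -> illegal
(7,4): no bracket -> illegal
(7,5): no bracket -> illegal
(7,7): no bracket -> illegal
W mobility = 10

Answer: B=9 W=10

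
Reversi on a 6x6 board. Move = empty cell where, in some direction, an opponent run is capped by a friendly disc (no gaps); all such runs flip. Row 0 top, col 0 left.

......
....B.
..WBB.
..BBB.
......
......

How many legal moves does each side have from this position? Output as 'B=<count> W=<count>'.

Answer: B=3 W=3

Derivation:
-- B to move --
(1,1): flips 1 -> legal
(1,2): flips 1 -> legal
(1,3): no bracket -> illegal
(2,1): flips 1 -> legal
(3,1): no bracket -> illegal
B mobility = 3
-- W to move --
(0,3): no bracket -> illegal
(0,4): no bracket -> illegal
(0,5): no bracket -> illegal
(1,2): no bracket -> illegal
(1,3): no bracket -> illegal
(1,5): no bracket -> illegal
(2,1): no bracket -> illegal
(2,5): flips 2 -> legal
(3,1): no bracket -> illegal
(3,5): no bracket -> illegal
(4,1): no bracket -> illegal
(4,2): flips 1 -> legal
(4,3): no bracket -> illegal
(4,4): flips 1 -> legal
(4,5): no bracket -> illegal
W mobility = 3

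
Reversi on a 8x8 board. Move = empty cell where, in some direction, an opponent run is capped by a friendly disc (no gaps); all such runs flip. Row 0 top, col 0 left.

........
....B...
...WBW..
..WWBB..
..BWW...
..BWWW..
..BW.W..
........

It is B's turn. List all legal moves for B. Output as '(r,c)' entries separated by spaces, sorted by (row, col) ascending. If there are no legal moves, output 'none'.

(1,2): flips 1 -> legal
(1,3): no bracket -> illegal
(1,5): flips 1 -> legal
(1,6): flips 1 -> legal
(2,1): no bracket -> illegal
(2,2): flips 2 -> legal
(2,6): flips 1 -> legal
(3,1): flips 2 -> legal
(3,6): flips 1 -> legal
(4,1): flips 2 -> legal
(4,5): flips 2 -> legal
(4,6): no bracket -> illegal
(5,6): flips 3 -> legal
(6,4): flips 4 -> legal
(6,6): no bracket -> illegal
(7,2): no bracket -> illegal
(7,3): no bracket -> illegal
(7,4): flips 1 -> legal
(7,5): no bracket -> illegal
(7,6): no bracket -> illegal

Answer: (1,2) (1,5) (1,6) (2,2) (2,6) (3,1) (3,6) (4,1) (4,5) (5,6) (6,4) (7,4)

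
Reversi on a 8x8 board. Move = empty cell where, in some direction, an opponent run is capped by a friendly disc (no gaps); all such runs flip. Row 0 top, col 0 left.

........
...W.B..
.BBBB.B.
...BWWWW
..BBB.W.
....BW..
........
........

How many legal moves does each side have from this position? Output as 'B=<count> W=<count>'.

Answer: B=8 W=11

Derivation:
-- B to move --
(0,2): flips 1 -> legal
(0,3): flips 1 -> legal
(0,4): flips 1 -> legal
(1,2): no bracket -> illegal
(1,4): no bracket -> illegal
(2,5): flips 1 -> legal
(2,7): no bracket -> illegal
(4,5): flips 1 -> legal
(4,7): no bracket -> illegal
(5,6): flips 3 -> legal
(5,7): flips 2 -> legal
(6,4): no bracket -> illegal
(6,5): no bracket -> illegal
(6,6): flips 1 -> legal
B mobility = 8
-- W to move --
(0,4): flips 2 -> legal
(0,5): no bracket -> illegal
(0,6): no bracket -> illegal
(1,0): no bracket -> illegal
(1,1): flips 3 -> legal
(1,2): flips 1 -> legal
(1,4): flips 1 -> legal
(1,6): flips 1 -> legal
(1,7): flips 1 -> legal
(2,0): no bracket -> illegal
(2,5): no bracket -> illegal
(2,7): no bracket -> illegal
(3,0): no bracket -> illegal
(3,1): flips 1 -> legal
(3,2): flips 1 -> legal
(4,1): no bracket -> illegal
(4,5): no bracket -> illegal
(5,1): no bracket -> illegal
(5,2): flips 1 -> legal
(5,3): flips 5 -> legal
(6,3): no bracket -> illegal
(6,4): flips 2 -> legal
(6,5): no bracket -> illegal
W mobility = 11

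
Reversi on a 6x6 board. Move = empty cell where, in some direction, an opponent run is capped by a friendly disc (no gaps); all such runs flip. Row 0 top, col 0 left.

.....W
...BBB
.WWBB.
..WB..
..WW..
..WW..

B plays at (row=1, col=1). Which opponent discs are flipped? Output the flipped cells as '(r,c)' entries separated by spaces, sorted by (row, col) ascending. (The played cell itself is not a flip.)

Dir NW: first cell '.' (not opp) -> no flip
Dir N: first cell '.' (not opp) -> no flip
Dir NE: first cell '.' (not opp) -> no flip
Dir W: first cell '.' (not opp) -> no flip
Dir E: first cell '.' (not opp) -> no flip
Dir SW: first cell '.' (not opp) -> no flip
Dir S: opp run (2,1), next='.' -> no flip
Dir SE: opp run (2,2) capped by B -> flip

Answer: (2,2)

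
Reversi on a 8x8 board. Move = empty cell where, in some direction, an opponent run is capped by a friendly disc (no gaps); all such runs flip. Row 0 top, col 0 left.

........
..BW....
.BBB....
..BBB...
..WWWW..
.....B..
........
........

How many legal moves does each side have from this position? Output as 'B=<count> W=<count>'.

-- B to move --
(0,2): no bracket -> illegal
(0,3): flips 1 -> legal
(0,4): flips 1 -> legal
(1,4): flips 1 -> legal
(2,4): no bracket -> illegal
(3,1): no bracket -> illegal
(3,5): flips 1 -> legal
(3,6): no bracket -> illegal
(4,1): no bracket -> illegal
(4,6): no bracket -> illegal
(5,1): flips 1 -> legal
(5,2): flips 2 -> legal
(5,3): flips 1 -> legal
(5,4): flips 2 -> legal
(5,6): flips 1 -> legal
B mobility = 9
-- W to move --
(0,1): flips 3 -> legal
(0,2): flips 3 -> legal
(0,3): no bracket -> illegal
(1,0): flips 2 -> legal
(1,1): flips 3 -> legal
(1,4): no bracket -> illegal
(2,0): no bracket -> illegal
(2,4): flips 2 -> legal
(2,5): flips 1 -> legal
(3,0): no bracket -> illegal
(3,1): flips 1 -> legal
(3,5): no bracket -> illegal
(4,1): no bracket -> illegal
(4,6): no bracket -> illegal
(5,4): no bracket -> illegal
(5,6): no bracket -> illegal
(6,4): no bracket -> illegal
(6,5): flips 1 -> legal
(6,6): flips 1 -> legal
W mobility = 9

Answer: B=9 W=9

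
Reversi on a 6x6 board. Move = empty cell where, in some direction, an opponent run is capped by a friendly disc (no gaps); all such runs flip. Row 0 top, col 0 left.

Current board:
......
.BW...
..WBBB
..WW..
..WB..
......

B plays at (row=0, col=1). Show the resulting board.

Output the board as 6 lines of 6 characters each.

Place B at (0,1); scan 8 dirs for brackets.
Dir NW: edge -> no flip
Dir N: edge -> no flip
Dir NE: edge -> no flip
Dir W: first cell '.' (not opp) -> no flip
Dir E: first cell '.' (not opp) -> no flip
Dir SW: first cell '.' (not opp) -> no flip
Dir S: first cell 'B' (not opp) -> no flip
Dir SE: opp run (1,2) capped by B -> flip
All flips: (1,2)

Answer: .B....
.BB...
..WBBB
..WW..
..WB..
......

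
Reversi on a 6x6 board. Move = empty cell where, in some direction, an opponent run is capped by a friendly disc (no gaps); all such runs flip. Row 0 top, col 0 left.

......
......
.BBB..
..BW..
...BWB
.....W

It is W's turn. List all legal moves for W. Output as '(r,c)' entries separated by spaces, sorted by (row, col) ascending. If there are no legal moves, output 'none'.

Answer: (1,1) (1,3) (3,1) (3,5) (4,2) (5,3)

Derivation:
(1,0): no bracket -> illegal
(1,1): flips 1 -> legal
(1,2): no bracket -> illegal
(1,3): flips 1 -> legal
(1,4): no bracket -> illegal
(2,0): no bracket -> illegal
(2,4): no bracket -> illegal
(3,0): no bracket -> illegal
(3,1): flips 1 -> legal
(3,4): no bracket -> illegal
(3,5): flips 1 -> legal
(4,1): no bracket -> illegal
(4,2): flips 1 -> legal
(5,2): no bracket -> illegal
(5,3): flips 1 -> legal
(5,4): no bracket -> illegal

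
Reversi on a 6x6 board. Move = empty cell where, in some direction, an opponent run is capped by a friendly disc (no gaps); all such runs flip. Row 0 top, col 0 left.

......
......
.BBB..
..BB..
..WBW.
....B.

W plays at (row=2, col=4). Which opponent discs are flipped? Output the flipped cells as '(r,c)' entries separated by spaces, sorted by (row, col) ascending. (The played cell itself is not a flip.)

Answer: (3,3)

Derivation:
Dir NW: first cell '.' (not opp) -> no flip
Dir N: first cell '.' (not opp) -> no flip
Dir NE: first cell '.' (not opp) -> no flip
Dir W: opp run (2,3) (2,2) (2,1), next='.' -> no flip
Dir E: first cell '.' (not opp) -> no flip
Dir SW: opp run (3,3) capped by W -> flip
Dir S: first cell '.' (not opp) -> no flip
Dir SE: first cell '.' (not opp) -> no flip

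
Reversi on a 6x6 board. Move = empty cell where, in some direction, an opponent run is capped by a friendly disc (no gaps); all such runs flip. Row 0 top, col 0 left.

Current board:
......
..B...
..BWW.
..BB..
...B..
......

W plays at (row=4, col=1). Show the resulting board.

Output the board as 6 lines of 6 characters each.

Place W at (4,1); scan 8 dirs for brackets.
Dir NW: first cell '.' (not opp) -> no flip
Dir N: first cell '.' (not opp) -> no flip
Dir NE: opp run (3,2) capped by W -> flip
Dir W: first cell '.' (not opp) -> no flip
Dir E: first cell '.' (not opp) -> no flip
Dir SW: first cell '.' (not opp) -> no flip
Dir S: first cell '.' (not opp) -> no flip
Dir SE: first cell '.' (not opp) -> no flip
All flips: (3,2)

Answer: ......
..B...
..BWW.
..WB..
.W.B..
......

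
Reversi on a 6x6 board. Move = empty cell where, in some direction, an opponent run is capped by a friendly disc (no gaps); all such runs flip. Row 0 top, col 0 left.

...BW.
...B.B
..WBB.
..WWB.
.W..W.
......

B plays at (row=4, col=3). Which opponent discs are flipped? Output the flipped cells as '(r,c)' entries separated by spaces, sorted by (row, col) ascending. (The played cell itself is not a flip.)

Answer: (3,3)

Derivation:
Dir NW: opp run (3,2), next='.' -> no flip
Dir N: opp run (3,3) capped by B -> flip
Dir NE: first cell 'B' (not opp) -> no flip
Dir W: first cell '.' (not opp) -> no flip
Dir E: opp run (4,4), next='.' -> no flip
Dir SW: first cell '.' (not opp) -> no flip
Dir S: first cell '.' (not opp) -> no flip
Dir SE: first cell '.' (not opp) -> no flip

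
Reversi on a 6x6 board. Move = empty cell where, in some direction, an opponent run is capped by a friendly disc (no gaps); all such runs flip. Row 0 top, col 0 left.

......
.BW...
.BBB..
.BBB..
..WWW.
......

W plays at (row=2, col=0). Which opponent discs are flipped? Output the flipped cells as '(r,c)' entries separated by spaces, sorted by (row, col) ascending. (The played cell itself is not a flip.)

Answer: (3,1)

Derivation:
Dir NW: edge -> no flip
Dir N: first cell '.' (not opp) -> no flip
Dir NE: opp run (1,1), next='.' -> no flip
Dir W: edge -> no flip
Dir E: opp run (2,1) (2,2) (2,3), next='.' -> no flip
Dir SW: edge -> no flip
Dir S: first cell '.' (not opp) -> no flip
Dir SE: opp run (3,1) capped by W -> flip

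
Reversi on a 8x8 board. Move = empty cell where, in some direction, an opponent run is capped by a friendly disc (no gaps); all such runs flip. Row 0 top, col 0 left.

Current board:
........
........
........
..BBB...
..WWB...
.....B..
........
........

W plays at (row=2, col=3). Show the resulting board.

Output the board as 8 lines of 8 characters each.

Answer: ........
........
...W....
..BWB...
..WWB...
.....B..
........
........

Derivation:
Place W at (2,3); scan 8 dirs for brackets.
Dir NW: first cell '.' (not opp) -> no flip
Dir N: first cell '.' (not opp) -> no flip
Dir NE: first cell '.' (not opp) -> no flip
Dir W: first cell '.' (not opp) -> no flip
Dir E: first cell '.' (not opp) -> no flip
Dir SW: opp run (3,2), next='.' -> no flip
Dir S: opp run (3,3) capped by W -> flip
Dir SE: opp run (3,4), next='.' -> no flip
All flips: (3,3)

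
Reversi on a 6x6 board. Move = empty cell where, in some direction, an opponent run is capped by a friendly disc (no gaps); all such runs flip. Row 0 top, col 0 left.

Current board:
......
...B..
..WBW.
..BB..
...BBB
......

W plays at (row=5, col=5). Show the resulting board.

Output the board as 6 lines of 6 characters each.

Answer: ......
...B..
..WBW.
..BW..
...BWB
.....W

Derivation:
Place W at (5,5); scan 8 dirs for brackets.
Dir NW: opp run (4,4) (3,3) capped by W -> flip
Dir N: opp run (4,5), next='.' -> no flip
Dir NE: edge -> no flip
Dir W: first cell '.' (not opp) -> no flip
Dir E: edge -> no flip
Dir SW: edge -> no flip
Dir S: edge -> no flip
Dir SE: edge -> no flip
All flips: (3,3) (4,4)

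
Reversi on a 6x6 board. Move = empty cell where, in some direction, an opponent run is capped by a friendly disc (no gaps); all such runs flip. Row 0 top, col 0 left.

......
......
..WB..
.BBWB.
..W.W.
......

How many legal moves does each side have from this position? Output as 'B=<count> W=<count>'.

-- B to move --
(1,1): no bracket -> illegal
(1,2): flips 1 -> legal
(1,3): flips 1 -> legal
(2,1): flips 1 -> legal
(2,4): no bracket -> illegal
(3,5): no bracket -> illegal
(4,1): no bracket -> illegal
(4,3): flips 1 -> legal
(4,5): no bracket -> illegal
(5,1): no bracket -> illegal
(5,2): flips 1 -> legal
(5,3): flips 1 -> legal
(5,4): flips 1 -> legal
(5,5): no bracket -> illegal
B mobility = 7
-- W to move --
(1,2): no bracket -> illegal
(1,3): flips 1 -> legal
(1,4): no bracket -> illegal
(2,0): flips 1 -> legal
(2,1): no bracket -> illegal
(2,4): flips 2 -> legal
(2,5): no bracket -> illegal
(3,0): flips 2 -> legal
(3,5): flips 1 -> legal
(4,0): flips 1 -> legal
(4,1): no bracket -> illegal
(4,3): no bracket -> illegal
(4,5): no bracket -> illegal
W mobility = 6

Answer: B=7 W=6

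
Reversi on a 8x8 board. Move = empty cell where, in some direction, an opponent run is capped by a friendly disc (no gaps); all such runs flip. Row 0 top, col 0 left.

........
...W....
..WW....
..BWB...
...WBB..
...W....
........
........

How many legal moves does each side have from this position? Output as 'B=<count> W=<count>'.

Answer: B=7 W=9

Derivation:
-- B to move --
(0,2): no bracket -> illegal
(0,3): no bracket -> illegal
(0,4): no bracket -> illegal
(1,1): flips 2 -> legal
(1,2): flips 2 -> legal
(1,4): flips 1 -> legal
(2,1): no bracket -> illegal
(2,4): no bracket -> illegal
(3,1): no bracket -> illegal
(4,2): flips 1 -> legal
(5,2): flips 1 -> legal
(5,4): flips 1 -> legal
(6,2): flips 1 -> legal
(6,3): no bracket -> illegal
(6,4): no bracket -> illegal
B mobility = 7
-- W to move --
(2,1): flips 1 -> legal
(2,4): no bracket -> illegal
(2,5): flips 1 -> legal
(3,1): flips 1 -> legal
(3,5): flips 2 -> legal
(3,6): no bracket -> illegal
(4,1): flips 1 -> legal
(4,2): flips 1 -> legal
(4,6): flips 2 -> legal
(5,4): no bracket -> illegal
(5,5): flips 1 -> legal
(5,6): flips 2 -> legal
W mobility = 9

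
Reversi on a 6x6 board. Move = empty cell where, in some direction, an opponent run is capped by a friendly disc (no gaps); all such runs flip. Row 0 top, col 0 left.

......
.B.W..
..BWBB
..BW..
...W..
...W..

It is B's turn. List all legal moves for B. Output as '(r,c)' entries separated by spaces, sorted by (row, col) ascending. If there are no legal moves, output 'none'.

Answer: (0,2) (0,4) (1,4) (3,4) (4,2) (4,4) (5,4)

Derivation:
(0,2): flips 1 -> legal
(0,3): no bracket -> illegal
(0,4): flips 1 -> legal
(1,2): no bracket -> illegal
(1,4): flips 1 -> legal
(3,4): flips 1 -> legal
(4,2): flips 1 -> legal
(4,4): flips 1 -> legal
(5,2): no bracket -> illegal
(5,4): flips 1 -> legal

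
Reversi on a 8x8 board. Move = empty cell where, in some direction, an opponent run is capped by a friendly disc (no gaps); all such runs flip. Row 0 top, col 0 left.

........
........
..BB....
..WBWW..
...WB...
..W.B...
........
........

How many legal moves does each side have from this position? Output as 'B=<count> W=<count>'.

-- B to move --
(2,1): flips 2 -> legal
(2,4): flips 1 -> legal
(2,5): no bracket -> illegal
(2,6): flips 1 -> legal
(3,1): flips 1 -> legal
(3,6): flips 2 -> legal
(4,1): flips 1 -> legal
(4,2): flips 2 -> legal
(4,5): flips 1 -> legal
(4,6): no bracket -> illegal
(5,1): no bracket -> illegal
(5,3): flips 1 -> legal
(6,1): no bracket -> illegal
(6,2): no bracket -> illegal
(6,3): no bracket -> illegal
B mobility = 9
-- W to move --
(1,1): no bracket -> illegal
(1,2): flips 2 -> legal
(1,3): flips 2 -> legal
(1,4): flips 1 -> legal
(2,1): no bracket -> illegal
(2,4): no bracket -> illegal
(3,1): no bracket -> illegal
(4,2): no bracket -> illegal
(4,5): flips 1 -> legal
(5,3): flips 1 -> legal
(5,5): no bracket -> illegal
(6,3): no bracket -> illegal
(6,4): flips 2 -> legal
(6,5): flips 1 -> legal
W mobility = 7

Answer: B=9 W=7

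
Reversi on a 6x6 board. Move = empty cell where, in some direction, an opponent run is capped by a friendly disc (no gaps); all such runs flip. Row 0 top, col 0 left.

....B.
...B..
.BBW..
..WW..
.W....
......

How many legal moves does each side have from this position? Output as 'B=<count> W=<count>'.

Answer: B=4 W=5

Derivation:
-- B to move --
(1,2): no bracket -> illegal
(1,4): no bracket -> illegal
(2,4): flips 1 -> legal
(3,0): no bracket -> illegal
(3,1): no bracket -> illegal
(3,4): no bracket -> illegal
(4,0): no bracket -> illegal
(4,2): flips 1 -> legal
(4,3): flips 3 -> legal
(4,4): flips 1 -> legal
(5,0): no bracket -> illegal
(5,1): no bracket -> illegal
(5,2): no bracket -> illegal
B mobility = 4
-- W to move --
(0,2): no bracket -> illegal
(0,3): flips 1 -> legal
(0,5): no bracket -> illegal
(1,0): flips 1 -> legal
(1,1): flips 1 -> legal
(1,2): flips 1 -> legal
(1,4): no bracket -> illegal
(1,5): no bracket -> illegal
(2,0): flips 2 -> legal
(2,4): no bracket -> illegal
(3,0): no bracket -> illegal
(3,1): no bracket -> illegal
W mobility = 5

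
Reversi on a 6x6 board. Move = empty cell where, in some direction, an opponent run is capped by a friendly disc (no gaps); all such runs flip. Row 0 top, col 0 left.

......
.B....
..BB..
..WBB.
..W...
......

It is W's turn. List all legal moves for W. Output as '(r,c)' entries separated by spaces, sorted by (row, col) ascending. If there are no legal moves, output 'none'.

Answer: (1,2) (1,4) (2,4) (3,5)

Derivation:
(0,0): no bracket -> illegal
(0,1): no bracket -> illegal
(0,2): no bracket -> illegal
(1,0): no bracket -> illegal
(1,2): flips 1 -> legal
(1,3): no bracket -> illegal
(1,4): flips 1 -> legal
(2,0): no bracket -> illegal
(2,1): no bracket -> illegal
(2,4): flips 1 -> legal
(2,5): no bracket -> illegal
(3,1): no bracket -> illegal
(3,5): flips 2 -> legal
(4,3): no bracket -> illegal
(4,4): no bracket -> illegal
(4,5): no bracket -> illegal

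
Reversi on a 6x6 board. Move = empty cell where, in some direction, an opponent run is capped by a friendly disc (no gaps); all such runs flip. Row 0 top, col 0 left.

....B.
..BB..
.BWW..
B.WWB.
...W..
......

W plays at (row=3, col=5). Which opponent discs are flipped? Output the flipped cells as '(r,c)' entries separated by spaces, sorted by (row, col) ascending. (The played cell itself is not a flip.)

Answer: (3,4)

Derivation:
Dir NW: first cell '.' (not opp) -> no flip
Dir N: first cell '.' (not opp) -> no flip
Dir NE: edge -> no flip
Dir W: opp run (3,4) capped by W -> flip
Dir E: edge -> no flip
Dir SW: first cell '.' (not opp) -> no flip
Dir S: first cell '.' (not opp) -> no flip
Dir SE: edge -> no flip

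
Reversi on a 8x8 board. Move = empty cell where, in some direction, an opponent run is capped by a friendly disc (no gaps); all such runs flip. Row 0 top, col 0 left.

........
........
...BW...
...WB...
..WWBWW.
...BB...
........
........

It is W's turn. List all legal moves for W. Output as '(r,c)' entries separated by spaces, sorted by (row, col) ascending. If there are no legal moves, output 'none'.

Answer: (1,2) (1,3) (2,2) (2,5) (3,5) (5,5) (6,3) (6,4) (6,5)

Derivation:
(1,2): flips 2 -> legal
(1,3): flips 1 -> legal
(1,4): no bracket -> illegal
(2,2): flips 1 -> legal
(2,5): flips 1 -> legal
(3,2): no bracket -> illegal
(3,5): flips 1 -> legal
(5,2): no bracket -> illegal
(5,5): flips 1 -> legal
(6,2): no bracket -> illegal
(6,3): flips 2 -> legal
(6,4): flips 4 -> legal
(6,5): flips 1 -> legal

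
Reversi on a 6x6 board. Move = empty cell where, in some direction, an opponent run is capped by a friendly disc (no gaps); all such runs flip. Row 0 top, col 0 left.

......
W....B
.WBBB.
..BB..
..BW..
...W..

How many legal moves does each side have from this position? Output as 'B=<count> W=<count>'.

-- B to move --
(0,0): no bracket -> illegal
(0,1): no bracket -> illegal
(1,1): no bracket -> illegal
(1,2): no bracket -> illegal
(2,0): flips 1 -> legal
(3,0): no bracket -> illegal
(3,1): no bracket -> illegal
(3,4): no bracket -> illegal
(4,4): flips 1 -> legal
(5,2): no bracket -> illegal
(5,4): flips 1 -> legal
B mobility = 3
-- W to move --
(0,4): no bracket -> illegal
(0,5): no bracket -> illegal
(1,1): no bracket -> illegal
(1,2): no bracket -> illegal
(1,3): flips 2 -> legal
(1,4): no bracket -> illegal
(2,5): flips 3 -> legal
(3,1): flips 1 -> legal
(3,4): no bracket -> illegal
(3,5): no bracket -> illegal
(4,1): flips 1 -> legal
(4,4): no bracket -> illegal
(5,1): no bracket -> illegal
(5,2): no bracket -> illegal
W mobility = 4

Answer: B=3 W=4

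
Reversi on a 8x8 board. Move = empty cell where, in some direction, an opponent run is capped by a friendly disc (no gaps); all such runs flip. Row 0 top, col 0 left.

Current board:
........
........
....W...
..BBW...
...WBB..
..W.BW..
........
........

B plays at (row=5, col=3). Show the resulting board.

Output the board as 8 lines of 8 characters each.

Place B at (5,3); scan 8 dirs for brackets.
Dir NW: first cell '.' (not opp) -> no flip
Dir N: opp run (4,3) capped by B -> flip
Dir NE: first cell 'B' (not opp) -> no flip
Dir W: opp run (5,2), next='.' -> no flip
Dir E: first cell 'B' (not opp) -> no flip
Dir SW: first cell '.' (not opp) -> no flip
Dir S: first cell '.' (not opp) -> no flip
Dir SE: first cell '.' (not opp) -> no flip
All flips: (4,3)

Answer: ........
........
....W...
..BBW...
...BBB..
..WBBW..
........
........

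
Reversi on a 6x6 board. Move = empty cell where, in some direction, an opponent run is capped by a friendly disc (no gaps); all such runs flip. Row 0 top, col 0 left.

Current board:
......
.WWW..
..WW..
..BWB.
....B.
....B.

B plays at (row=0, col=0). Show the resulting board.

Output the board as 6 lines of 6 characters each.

Answer: B.....
.BWW..
..BW..
..BBB.
....B.
....B.

Derivation:
Place B at (0,0); scan 8 dirs for brackets.
Dir NW: edge -> no flip
Dir N: edge -> no flip
Dir NE: edge -> no flip
Dir W: edge -> no flip
Dir E: first cell '.' (not opp) -> no flip
Dir SW: edge -> no flip
Dir S: first cell '.' (not opp) -> no flip
Dir SE: opp run (1,1) (2,2) (3,3) capped by B -> flip
All flips: (1,1) (2,2) (3,3)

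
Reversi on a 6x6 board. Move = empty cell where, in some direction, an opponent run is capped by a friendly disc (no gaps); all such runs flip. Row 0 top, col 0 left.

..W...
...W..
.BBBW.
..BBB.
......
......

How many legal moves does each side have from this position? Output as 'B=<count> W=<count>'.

-- B to move --
(0,1): no bracket -> illegal
(0,3): flips 1 -> legal
(0,4): flips 1 -> legal
(1,1): no bracket -> illegal
(1,2): no bracket -> illegal
(1,4): flips 1 -> legal
(1,5): flips 1 -> legal
(2,5): flips 1 -> legal
(3,5): no bracket -> illegal
B mobility = 5
-- W to move --
(1,0): no bracket -> illegal
(1,1): no bracket -> illegal
(1,2): no bracket -> illegal
(1,4): no bracket -> illegal
(2,0): flips 3 -> legal
(2,5): no bracket -> illegal
(3,0): no bracket -> illegal
(3,1): flips 1 -> legal
(3,5): no bracket -> illegal
(4,1): no bracket -> illegal
(4,2): flips 1 -> legal
(4,3): flips 2 -> legal
(4,4): flips 1 -> legal
(4,5): no bracket -> illegal
W mobility = 5

Answer: B=5 W=5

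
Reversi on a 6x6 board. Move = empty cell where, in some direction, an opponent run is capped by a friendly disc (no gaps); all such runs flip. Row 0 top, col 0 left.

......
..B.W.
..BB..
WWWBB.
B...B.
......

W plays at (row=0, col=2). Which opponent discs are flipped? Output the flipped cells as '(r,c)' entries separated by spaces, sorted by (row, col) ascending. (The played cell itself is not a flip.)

Dir NW: edge -> no flip
Dir N: edge -> no flip
Dir NE: edge -> no flip
Dir W: first cell '.' (not opp) -> no flip
Dir E: first cell '.' (not opp) -> no flip
Dir SW: first cell '.' (not opp) -> no flip
Dir S: opp run (1,2) (2,2) capped by W -> flip
Dir SE: first cell '.' (not opp) -> no flip

Answer: (1,2) (2,2)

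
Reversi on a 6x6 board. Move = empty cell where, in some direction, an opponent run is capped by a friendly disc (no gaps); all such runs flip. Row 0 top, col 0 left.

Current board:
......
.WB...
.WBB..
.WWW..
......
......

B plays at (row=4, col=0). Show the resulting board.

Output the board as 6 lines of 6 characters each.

Place B at (4,0); scan 8 dirs for brackets.
Dir NW: edge -> no flip
Dir N: first cell '.' (not opp) -> no flip
Dir NE: opp run (3,1) capped by B -> flip
Dir W: edge -> no flip
Dir E: first cell '.' (not opp) -> no flip
Dir SW: edge -> no flip
Dir S: first cell '.' (not opp) -> no flip
Dir SE: first cell '.' (not opp) -> no flip
All flips: (3,1)

Answer: ......
.WB...
.WBB..
.BWW..
B.....
......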